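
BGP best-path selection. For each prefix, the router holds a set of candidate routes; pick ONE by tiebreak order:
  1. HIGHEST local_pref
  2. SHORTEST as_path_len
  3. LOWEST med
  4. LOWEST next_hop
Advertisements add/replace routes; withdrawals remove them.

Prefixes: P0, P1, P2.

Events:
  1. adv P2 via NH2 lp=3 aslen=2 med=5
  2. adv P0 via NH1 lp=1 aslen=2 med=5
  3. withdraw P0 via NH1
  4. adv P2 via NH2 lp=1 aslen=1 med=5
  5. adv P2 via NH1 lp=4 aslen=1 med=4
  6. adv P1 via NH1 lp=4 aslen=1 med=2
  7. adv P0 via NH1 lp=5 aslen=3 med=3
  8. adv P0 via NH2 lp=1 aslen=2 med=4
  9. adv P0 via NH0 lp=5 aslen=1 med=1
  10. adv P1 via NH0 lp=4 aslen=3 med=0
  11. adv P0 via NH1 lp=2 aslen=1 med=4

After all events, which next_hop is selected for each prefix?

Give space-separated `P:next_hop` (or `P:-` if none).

Answer: P0:NH0 P1:NH1 P2:NH1

Derivation:
Op 1: best P0=- P1=- P2=NH2
Op 2: best P0=NH1 P1=- P2=NH2
Op 3: best P0=- P1=- P2=NH2
Op 4: best P0=- P1=- P2=NH2
Op 5: best P0=- P1=- P2=NH1
Op 6: best P0=- P1=NH1 P2=NH1
Op 7: best P0=NH1 P1=NH1 P2=NH1
Op 8: best P0=NH1 P1=NH1 P2=NH1
Op 9: best P0=NH0 P1=NH1 P2=NH1
Op 10: best P0=NH0 P1=NH1 P2=NH1
Op 11: best P0=NH0 P1=NH1 P2=NH1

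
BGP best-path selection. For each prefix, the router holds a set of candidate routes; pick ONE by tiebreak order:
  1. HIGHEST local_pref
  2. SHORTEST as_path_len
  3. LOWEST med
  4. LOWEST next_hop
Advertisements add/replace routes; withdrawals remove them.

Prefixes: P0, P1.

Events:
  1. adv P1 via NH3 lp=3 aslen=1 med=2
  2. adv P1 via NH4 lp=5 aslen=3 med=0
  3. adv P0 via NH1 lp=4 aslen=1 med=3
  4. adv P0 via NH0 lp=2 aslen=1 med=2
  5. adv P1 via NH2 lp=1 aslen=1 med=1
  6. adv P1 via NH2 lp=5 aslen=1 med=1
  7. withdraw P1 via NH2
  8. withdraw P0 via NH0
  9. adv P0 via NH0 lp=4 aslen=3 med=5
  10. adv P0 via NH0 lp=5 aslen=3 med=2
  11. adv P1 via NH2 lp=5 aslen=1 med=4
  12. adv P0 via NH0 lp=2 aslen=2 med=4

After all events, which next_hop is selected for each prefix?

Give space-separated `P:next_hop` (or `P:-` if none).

Answer: P0:NH1 P1:NH2

Derivation:
Op 1: best P0=- P1=NH3
Op 2: best P0=- P1=NH4
Op 3: best P0=NH1 P1=NH4
Op 4: best P0=NH1 P1=NH4
Op 5: best P0=NH1 P1=NH4
Op 6: best P0=NH1 P1=NH2
Op 7: best P0=NH1 P1=NH4
Op 8: best P0=NH1 P1=NH4
Op 9: best P0=NH1 P1=NH4
Op 10: best P0=NH0 P1=NH4
Op 11: best P0=NH0 P1=NH2
Op 12: best P0=NH1 P1=NH2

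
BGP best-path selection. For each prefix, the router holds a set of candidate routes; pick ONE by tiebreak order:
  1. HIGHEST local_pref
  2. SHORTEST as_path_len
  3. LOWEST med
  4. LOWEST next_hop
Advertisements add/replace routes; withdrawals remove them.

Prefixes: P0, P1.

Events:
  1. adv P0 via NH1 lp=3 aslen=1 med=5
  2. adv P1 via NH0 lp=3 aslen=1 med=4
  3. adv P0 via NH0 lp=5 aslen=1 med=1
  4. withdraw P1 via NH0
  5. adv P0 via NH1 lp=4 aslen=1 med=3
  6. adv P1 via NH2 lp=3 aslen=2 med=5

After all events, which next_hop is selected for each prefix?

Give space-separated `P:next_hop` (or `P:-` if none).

Answer: P0:NH0 P1:NH2

Derivation:
Op 1: best P0=NH1 P1=-
Op 2: best P0=NH1 P1=NH0
Op 3: best P0=NH0 P1=NH0
Op 4: best P0=NH0 P1=-
Op 5: best P0=NH0 P1=-
Op 6: best P0=NH0 P1=NH2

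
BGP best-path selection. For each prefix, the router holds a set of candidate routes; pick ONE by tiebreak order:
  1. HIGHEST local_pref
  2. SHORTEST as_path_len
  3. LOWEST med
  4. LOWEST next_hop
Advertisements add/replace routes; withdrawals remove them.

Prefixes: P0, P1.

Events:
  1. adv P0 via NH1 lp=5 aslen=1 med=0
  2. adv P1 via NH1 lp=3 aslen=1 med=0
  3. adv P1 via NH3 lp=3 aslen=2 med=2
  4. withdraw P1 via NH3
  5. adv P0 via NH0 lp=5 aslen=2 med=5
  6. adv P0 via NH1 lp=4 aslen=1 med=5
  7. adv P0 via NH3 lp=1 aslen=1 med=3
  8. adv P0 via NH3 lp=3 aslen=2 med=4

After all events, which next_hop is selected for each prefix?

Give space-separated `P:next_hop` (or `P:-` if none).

Op 1: best P0=NH1 P1=-
Op 2: best P0=NH1 P1=NH1
Op 3: best P0=NH1 P1=NH1
Op 4: best P0=NH1 P1=NH1
Op 5: best P0=NH1 P1=NH1
Op 6: best P0=NH0 P1=NH1
Op 7: best P0=NH0 P1=NH1
Op 8: best P0=NH0 P1=NH1

Answer: P0:NH0 P1:NH1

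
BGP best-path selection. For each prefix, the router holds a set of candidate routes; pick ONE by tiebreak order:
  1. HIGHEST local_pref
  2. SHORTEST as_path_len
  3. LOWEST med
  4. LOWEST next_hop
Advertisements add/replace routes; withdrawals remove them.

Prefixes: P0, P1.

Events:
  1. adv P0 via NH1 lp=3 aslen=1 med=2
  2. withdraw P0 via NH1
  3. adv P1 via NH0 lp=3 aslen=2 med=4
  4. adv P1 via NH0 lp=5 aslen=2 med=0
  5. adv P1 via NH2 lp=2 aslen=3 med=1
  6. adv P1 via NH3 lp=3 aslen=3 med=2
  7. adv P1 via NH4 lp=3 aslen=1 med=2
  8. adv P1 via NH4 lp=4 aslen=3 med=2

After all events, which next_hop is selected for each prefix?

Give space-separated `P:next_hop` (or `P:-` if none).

Answer: P0:- P1:NH0

Derivation:
Op 1: best P0=NH1 P1=-
Op 2: best P0=- P1=-
Op 3: best P0=- P1=NH0
Op 4: best P0=- P1=NH0
Op 5: best P0=- P1=NH0
Op 6: best P0=- P1=NH0
Op 7: best P0=- P1=NH0
Op 8: best P0=- P1=NH0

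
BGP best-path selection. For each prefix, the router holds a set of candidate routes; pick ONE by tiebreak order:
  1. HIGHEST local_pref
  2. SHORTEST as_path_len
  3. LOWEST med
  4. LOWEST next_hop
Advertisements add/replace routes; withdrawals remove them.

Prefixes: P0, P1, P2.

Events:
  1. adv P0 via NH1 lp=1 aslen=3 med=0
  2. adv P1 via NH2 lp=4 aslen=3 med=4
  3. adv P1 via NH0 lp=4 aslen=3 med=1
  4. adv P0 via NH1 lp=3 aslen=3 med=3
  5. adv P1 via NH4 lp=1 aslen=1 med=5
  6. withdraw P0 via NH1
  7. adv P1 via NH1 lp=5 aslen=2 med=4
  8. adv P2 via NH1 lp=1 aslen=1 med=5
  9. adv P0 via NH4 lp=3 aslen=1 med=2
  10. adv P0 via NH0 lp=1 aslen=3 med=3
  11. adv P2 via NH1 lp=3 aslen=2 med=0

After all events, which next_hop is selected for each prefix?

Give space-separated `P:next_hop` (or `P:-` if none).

Op 1: best P0=NH1 P1=- P2=-
Op 2: best P0=NH1 P1=NH2 P2=-
Op 3: best P0=NH1 P1=NH0 P2=-
Op 4: best P0=NH1 P1=NH0 P2=-
Op 5: best P0=NH1 P1=NH0 P2=-
Op 6: best P0=- P1=NH0 P2=-
Op 7: best P0=- P1=NH1 P2=-
Op 8: best P0=- P1=NH1 P2=NH1
Op 9: best P0=NH4 P1=NH1 P2=NH1
Op 10: best P0=NH4 P1=NH1 P2=NH1
Op 11: best P0=NH4 P1=NH1 P2=NH1

Answer: P0:NH4 P1:NH1 P2:NH1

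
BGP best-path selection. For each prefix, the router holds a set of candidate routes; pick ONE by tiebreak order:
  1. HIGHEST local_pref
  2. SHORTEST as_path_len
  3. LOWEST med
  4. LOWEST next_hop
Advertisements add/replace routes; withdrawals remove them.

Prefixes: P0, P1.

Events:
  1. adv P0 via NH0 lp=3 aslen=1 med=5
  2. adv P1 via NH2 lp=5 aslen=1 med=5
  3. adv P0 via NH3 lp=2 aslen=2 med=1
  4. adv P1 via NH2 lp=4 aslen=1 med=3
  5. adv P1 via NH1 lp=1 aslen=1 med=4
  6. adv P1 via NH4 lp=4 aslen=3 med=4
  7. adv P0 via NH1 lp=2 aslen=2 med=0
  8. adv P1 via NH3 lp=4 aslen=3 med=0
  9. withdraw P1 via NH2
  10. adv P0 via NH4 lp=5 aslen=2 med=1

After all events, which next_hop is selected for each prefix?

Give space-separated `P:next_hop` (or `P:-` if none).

Op 1: best P0=NH0 P1=-
Op 2: best P0=NH0 P1=NH2
Op 3: best P0=NH0 P1=NH2
Op 4: best P0=NH0 P1=NH2
Op 5: best P0=NH0 P1=NH2
Op 6: best P0=NH0 P1=NH2
Op 7: best P0=NH0 P1=NH2
Op 8: best P0=NH0 P1=NH2
Op 9: best P0=NH0 P1=NH3
Op 10: best P0=NH4 P1=NH3

Answer: P0:NH4 P1:NH3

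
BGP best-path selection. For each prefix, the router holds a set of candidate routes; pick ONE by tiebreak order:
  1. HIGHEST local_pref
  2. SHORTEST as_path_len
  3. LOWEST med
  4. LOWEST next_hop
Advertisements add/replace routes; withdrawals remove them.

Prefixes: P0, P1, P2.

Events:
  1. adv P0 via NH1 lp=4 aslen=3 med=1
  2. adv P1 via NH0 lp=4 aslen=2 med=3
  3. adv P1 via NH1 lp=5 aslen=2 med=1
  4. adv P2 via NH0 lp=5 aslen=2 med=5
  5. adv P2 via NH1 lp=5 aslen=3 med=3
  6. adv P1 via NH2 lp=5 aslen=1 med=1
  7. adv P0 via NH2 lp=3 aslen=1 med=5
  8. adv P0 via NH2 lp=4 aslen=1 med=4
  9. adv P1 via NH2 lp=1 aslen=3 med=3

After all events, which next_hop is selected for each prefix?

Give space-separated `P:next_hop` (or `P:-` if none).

Op 1: best P0=NH1 P1=- P2=-
Op 2: best P0=NH1 P1=NH0 P2=-
Op 3: best P0=NH1 P1=NH1 P2=-
Op 4: best P0=NH1 P1=NH1 P2=NH0
Op 5: best P0=NH1 P1=NH1 P2=NH0
Op 6: best P0=NH1 P1=NH2 P2=NH0
Op 7: best P0=NH1 P1=NH2 P2=NH0
Op 8: best P0=NH2 P1=NH2 P2=NH0
Op 9: best P0=NH2 P1=NH1 P2=NH0

Answer: P0:NH2 P1:NH1 P2:NH0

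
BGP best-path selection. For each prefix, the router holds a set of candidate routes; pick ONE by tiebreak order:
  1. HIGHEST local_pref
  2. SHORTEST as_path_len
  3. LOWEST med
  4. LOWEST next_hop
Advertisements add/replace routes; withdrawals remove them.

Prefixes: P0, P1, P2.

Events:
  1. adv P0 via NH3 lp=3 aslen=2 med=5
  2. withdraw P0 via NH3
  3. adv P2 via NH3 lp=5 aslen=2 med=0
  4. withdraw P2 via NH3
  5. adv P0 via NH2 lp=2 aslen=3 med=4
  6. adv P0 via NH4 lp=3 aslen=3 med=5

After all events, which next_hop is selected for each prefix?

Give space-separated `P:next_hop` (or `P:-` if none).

Op 1: best P0=NH3 P1=- P2=-
Op 2: best P0=- P1=- P2=-
Op 3: best P0=- P1=- P2=NH3
Op 4: best P0=- P1=- P2=-
Op 5: best P0=NH2 P1=- P2=-
Op 6: best P0=NH4 P1=- P2=-

Answer: P0:NH4 P1:- P2:-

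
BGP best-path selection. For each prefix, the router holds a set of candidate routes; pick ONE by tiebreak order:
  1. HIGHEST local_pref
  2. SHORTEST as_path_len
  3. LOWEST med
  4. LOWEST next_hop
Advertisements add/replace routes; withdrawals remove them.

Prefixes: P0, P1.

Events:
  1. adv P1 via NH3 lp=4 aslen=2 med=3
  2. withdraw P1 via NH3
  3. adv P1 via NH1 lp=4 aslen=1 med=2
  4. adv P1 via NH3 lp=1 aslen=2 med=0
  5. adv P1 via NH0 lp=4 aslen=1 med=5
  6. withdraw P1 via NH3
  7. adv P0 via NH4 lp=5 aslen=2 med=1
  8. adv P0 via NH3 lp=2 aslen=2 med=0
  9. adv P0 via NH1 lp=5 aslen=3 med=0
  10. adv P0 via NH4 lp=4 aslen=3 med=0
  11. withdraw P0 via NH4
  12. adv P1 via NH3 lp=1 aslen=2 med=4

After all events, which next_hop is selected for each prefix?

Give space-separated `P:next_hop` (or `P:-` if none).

Op 1: best P0=- P1=NH3
Op 2: best P0=- P1=-
Op 3: best P0=- P1=NH1
Op 4: best P0=- P1=NH1
Op 5: best P0=- P1=NH1
Op 6: best P0=- P1=NH1
Op 7: best P0=NH4 P1=NH1
Op 8: best P0=NH4 P1=NH1
Op 9: best P0=NH4 P1=NH1
Op 10: best P0=NH1 P1=NH1
Op 11: best P0=NH1 P1=NH1
Op 12: best P0=NH1 P1=NH1

Answer: P0:NH1 P1:NH1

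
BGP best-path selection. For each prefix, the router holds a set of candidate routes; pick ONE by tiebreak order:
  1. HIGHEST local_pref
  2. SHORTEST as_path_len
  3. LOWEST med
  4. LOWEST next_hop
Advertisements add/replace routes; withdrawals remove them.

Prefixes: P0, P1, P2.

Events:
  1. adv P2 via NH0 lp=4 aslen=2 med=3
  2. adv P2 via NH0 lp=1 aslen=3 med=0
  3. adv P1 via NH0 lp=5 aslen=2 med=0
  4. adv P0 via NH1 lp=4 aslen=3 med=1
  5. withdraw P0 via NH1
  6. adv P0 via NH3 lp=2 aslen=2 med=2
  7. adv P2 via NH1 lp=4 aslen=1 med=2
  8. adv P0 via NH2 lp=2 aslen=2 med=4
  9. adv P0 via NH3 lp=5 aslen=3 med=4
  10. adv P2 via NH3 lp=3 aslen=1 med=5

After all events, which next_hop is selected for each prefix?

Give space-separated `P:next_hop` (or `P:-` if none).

Op 1: best P0=- P1=- P2=NH0
Op 2: best P0=- P1=- P2=NH0
Op 3: best P0=- P1=NH0 P2=NH0
Op 4: best P0=NH1 P1=NH0 P2=NH0
Op 5: best P0=- P1=NH0 P2=NH0
Op 6: best P0=NH3 P1=NH0 P2=NH0
Op 7: best P0=NH3 P1=NH0 P2=NH1
Op 8: best P0=NH3 P1=NH0 P2=NH1
Op 9: best P0=NH3 P1=NH0 P2=NH1
Op 10: best P0=NH3 P1=NH0 P2=NH1

Answer: P0:NH3 P1:NH0 P2:NH1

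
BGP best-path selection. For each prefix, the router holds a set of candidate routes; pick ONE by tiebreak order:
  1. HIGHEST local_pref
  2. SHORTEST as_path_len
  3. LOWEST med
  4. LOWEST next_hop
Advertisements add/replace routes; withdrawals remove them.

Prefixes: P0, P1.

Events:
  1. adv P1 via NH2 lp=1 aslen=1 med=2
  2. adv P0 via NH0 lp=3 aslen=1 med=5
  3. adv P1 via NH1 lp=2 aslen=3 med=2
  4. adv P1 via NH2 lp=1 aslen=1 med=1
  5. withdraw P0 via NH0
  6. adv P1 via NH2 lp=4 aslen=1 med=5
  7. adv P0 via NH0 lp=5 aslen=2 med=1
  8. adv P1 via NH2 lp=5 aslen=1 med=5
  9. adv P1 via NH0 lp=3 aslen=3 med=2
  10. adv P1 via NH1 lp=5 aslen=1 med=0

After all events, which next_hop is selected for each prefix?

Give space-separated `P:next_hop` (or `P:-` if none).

Answer: P0:NH0 P1:NH1

Derivation:
Op 1: best P0=- P1=NH2
Op 2: best P0=NH0 P1=NH2
Op 3: best P0=NH0 P1=NH1
Op 4: best P0=NH0 P1=NH1
Op 5: best P0=- P1=NH1
Op 6: best P0=- P1=NH2
Op 7: best P0=NH0 P1=NH2
Op 8: best P0=NH0 P1=NH2
Op 9: best P0=NH0 P1=NH2
Op 10: best P0=NH0 P1=NH1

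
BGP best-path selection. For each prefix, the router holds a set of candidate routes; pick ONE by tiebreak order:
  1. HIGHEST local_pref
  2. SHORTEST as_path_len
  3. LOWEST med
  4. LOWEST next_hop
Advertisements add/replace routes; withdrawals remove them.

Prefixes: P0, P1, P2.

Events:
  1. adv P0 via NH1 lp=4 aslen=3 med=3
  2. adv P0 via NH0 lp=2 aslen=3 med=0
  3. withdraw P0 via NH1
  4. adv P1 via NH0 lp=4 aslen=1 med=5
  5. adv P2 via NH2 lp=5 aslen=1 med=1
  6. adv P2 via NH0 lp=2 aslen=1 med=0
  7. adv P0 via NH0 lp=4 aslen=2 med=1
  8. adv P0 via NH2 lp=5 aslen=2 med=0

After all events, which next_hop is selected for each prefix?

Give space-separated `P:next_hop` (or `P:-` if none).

Op 1: best P0=NH1 P1=- P2=-
Op 2: best P0=NH1 P1=- P2=-
Op 3: best P0=NH0 P1=- P2=-
Op 4: best P0=NH0 P1=NH0 P2=-
Op 5: best P0=NH0 P1=NH0 P2=NH2
Op 6: best P0=NH0 P1=NH0 P2=NH2
Op 7: best P0=NH0 P1=NH0 P2=NH2
Op 8: best P0=NH2 P1=NH0 P2=NH2

Answer: P0:NH2 P1:NH0 P2:NH2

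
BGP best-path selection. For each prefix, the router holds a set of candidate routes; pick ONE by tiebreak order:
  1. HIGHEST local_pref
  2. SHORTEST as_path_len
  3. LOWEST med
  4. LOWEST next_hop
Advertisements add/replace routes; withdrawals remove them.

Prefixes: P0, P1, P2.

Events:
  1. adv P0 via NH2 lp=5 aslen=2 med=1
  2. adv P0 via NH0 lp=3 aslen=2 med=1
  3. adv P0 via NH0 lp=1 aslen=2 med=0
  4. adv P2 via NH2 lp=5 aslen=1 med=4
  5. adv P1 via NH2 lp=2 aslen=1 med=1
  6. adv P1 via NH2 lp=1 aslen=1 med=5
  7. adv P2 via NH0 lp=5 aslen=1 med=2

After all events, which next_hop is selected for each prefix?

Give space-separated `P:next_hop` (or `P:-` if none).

Answer: P0:NH2 P1:NH2 P2:NH0

Derivation:
Op 1: best P0=NH2 P1=- P2=-
Op 2: best P0=NH2 P1=- P2=-
Op 3: best P0=NH2 P1=- P2=-
Op 4: best P0=NH2 P1=- P2=NH2
Op 5: best P0=NH2 P1=NH2 P2=NH2
Op 6: best P0=NH2 P1=NH2 P2=NH2
Op 7: best P0=NH2 P1=NH2 P2=NH0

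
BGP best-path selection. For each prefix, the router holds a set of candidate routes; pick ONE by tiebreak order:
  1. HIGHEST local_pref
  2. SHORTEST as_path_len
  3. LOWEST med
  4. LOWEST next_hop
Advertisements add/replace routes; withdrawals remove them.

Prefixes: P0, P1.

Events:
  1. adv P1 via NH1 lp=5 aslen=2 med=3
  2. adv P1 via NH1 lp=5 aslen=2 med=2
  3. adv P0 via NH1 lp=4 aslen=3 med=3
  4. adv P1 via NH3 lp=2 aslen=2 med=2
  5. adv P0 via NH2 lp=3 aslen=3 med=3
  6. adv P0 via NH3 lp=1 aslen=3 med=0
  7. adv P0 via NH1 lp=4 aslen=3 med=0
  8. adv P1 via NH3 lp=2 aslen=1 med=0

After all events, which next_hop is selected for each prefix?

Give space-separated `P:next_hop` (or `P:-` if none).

Answer: P0:NH1 P1:NH1

Derivation:
Op 1: best P0=- P1=NH1
Op 2: best P0=- P1=NH1
Op 3: best P0=NH1 P1=NH1
Op 4: best P0=NH1 P1=NH1
Op 5: best P0=NH1 P1=NH1
Op 6: best P0=NH1 P1=NH1
Op 7: best P0=NH1 P1=NH1
Op 8: best P0=NH1 P1=NH1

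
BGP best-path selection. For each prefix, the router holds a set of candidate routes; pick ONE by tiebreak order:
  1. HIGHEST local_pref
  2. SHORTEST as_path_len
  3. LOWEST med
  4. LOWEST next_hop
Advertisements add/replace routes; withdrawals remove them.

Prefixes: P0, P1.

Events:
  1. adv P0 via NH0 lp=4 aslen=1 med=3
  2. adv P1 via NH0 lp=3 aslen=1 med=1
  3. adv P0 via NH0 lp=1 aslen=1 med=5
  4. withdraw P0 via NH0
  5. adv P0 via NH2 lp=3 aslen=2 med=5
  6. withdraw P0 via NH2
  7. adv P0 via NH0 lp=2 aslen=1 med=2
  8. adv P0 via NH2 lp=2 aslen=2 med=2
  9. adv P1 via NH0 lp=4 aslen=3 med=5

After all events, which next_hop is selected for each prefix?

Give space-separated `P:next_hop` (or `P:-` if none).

Answer: P0:NH0 P1:NH0

Derivation:
Op 1: best P0=NH0 P1=-
Op 2: best P0=NH0 P1=NH0
Op 3: best P0=NH0 P1=NH0
Op 4: best P0=- P1=NH0
Op 5: best P0=NH2 P1=NH0
Op 6: best P0=- P1=NH0
Op 7: best P0=NH0 P1=NH0
Op 8: best P0=NH0 P1=NH0
Op 9: best P0=NH0 P1=NH0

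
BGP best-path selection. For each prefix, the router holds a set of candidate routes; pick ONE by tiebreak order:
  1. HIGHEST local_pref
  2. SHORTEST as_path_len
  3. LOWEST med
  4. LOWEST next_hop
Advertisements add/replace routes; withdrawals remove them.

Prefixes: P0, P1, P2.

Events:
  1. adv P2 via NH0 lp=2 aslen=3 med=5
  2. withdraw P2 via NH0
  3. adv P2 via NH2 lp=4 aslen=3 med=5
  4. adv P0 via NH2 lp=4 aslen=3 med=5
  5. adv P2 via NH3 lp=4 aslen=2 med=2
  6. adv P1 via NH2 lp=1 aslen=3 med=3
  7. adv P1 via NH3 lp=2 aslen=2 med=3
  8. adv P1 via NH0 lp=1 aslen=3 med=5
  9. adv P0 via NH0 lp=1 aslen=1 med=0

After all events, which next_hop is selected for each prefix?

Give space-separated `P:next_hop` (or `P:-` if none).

Answer: P0:NH2 P1:NH3 P2:NH3

Derivation:
Op 1: best P0=- P1=- P2=NH0
Op 2: best P0=- P1=- P2=-
Op 3: best P0=- P1=- P2=NH2
Op 4: best P0=NH2 P1=- P2=NH2
Op 5: best P0=NH2 P1=- P2=NH3
Op 6: best P0=NH2 P1=NH2 P2=NH3
Op 7: best P0=NH2 P1=NH3 P2=NH3
Op 8: best P0=NH2 P1=NH3 P2=NH3
Op 9: best P0=NH2 P1=NH3 P2=NH3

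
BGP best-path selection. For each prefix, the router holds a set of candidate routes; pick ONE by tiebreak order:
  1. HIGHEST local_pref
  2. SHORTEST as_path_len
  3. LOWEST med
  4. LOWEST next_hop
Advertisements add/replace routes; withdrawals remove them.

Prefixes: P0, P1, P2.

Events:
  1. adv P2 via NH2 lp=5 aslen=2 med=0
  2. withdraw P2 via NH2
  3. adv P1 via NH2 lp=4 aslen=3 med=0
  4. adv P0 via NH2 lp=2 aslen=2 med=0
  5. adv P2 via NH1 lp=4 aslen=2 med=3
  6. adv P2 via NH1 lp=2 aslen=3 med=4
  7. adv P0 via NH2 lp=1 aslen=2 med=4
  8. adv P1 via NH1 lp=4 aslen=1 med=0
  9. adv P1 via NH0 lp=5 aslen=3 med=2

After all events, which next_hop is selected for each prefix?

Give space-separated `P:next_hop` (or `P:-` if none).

Answer: P0:NH2 P1:NH0 P2:NH1

Derivation:
Op 1: best P0=- P1=- P2=NH2
Op 2: best P0=- P1=- P2=-
Op 3: best P0=- P1=NH2 P2=-
Op 4: best P0=NH2 P1=NH2 P2=-
Op 5: best P0=NH2 P1=NH2 P2=NH1
Op 6: best P0=NH2 P1=NH2 P2=NH1
Op 7: best P0=NH2 P1=NH2 P2=NH1
Op 8: best P0=NH2 P1=NH1 P2=NH1
Op 9: best P0=NH2 P1=NH0 P2=NH1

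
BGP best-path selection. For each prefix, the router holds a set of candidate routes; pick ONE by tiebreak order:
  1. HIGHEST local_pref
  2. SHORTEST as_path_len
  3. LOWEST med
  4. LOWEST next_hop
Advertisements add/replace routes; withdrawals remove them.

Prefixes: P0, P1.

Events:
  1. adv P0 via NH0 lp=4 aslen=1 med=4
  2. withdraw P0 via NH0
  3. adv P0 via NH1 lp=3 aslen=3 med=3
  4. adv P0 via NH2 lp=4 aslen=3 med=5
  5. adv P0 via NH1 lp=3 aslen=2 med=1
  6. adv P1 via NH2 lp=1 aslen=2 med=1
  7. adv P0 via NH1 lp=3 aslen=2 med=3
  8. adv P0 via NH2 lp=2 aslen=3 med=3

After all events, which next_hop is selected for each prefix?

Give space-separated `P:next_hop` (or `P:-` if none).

Op 1: best P0=NH0 P1=-
Op 2: best P0=- P1=-
Op 3: best P0=NH1 P1=-
Op 4: best P0=NH2 P1=-
Op 5: best P0=NH2 P1=-
Op 6: best P0=NH2 P1=NH2
Op 7: best P0=NH2 P1=NH2
Op 8: best P0=NH1 P1=NH2

Answer: P0:NH1 P1:NH2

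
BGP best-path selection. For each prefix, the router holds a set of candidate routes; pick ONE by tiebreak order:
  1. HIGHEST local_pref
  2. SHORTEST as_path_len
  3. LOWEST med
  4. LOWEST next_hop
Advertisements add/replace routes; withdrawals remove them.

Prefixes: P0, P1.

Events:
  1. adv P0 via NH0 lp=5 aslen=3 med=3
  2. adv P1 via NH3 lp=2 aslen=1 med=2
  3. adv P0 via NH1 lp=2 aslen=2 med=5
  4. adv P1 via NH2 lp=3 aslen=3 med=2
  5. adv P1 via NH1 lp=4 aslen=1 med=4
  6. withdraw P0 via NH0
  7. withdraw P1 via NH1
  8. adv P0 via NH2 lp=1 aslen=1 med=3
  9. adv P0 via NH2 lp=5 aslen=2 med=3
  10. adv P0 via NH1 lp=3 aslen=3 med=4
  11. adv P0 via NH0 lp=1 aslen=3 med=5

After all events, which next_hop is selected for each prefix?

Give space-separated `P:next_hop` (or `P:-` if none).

Op 1: best P0=NH0 P1=-
Op 2: best P0=NH0 P1=NH3
Op 3: best P0=NH0 P1=NH3
Op 4: best P0=NH0 P1=NH2
Op 5: best P0=NH0 P1=NH1
Op 6: best P0=NH1 P1=NH1
Op 7: best P0=NH1 P1=NH2
Op 8: best P0=NH1 P1=NH2
Op 9: best P0=NH2 P1=NH2
Op 10: best P0=NH2 P1=NH2
Op 11: best P0=NH2 P1=NH2

Answer: P0:NH2 P1:NH2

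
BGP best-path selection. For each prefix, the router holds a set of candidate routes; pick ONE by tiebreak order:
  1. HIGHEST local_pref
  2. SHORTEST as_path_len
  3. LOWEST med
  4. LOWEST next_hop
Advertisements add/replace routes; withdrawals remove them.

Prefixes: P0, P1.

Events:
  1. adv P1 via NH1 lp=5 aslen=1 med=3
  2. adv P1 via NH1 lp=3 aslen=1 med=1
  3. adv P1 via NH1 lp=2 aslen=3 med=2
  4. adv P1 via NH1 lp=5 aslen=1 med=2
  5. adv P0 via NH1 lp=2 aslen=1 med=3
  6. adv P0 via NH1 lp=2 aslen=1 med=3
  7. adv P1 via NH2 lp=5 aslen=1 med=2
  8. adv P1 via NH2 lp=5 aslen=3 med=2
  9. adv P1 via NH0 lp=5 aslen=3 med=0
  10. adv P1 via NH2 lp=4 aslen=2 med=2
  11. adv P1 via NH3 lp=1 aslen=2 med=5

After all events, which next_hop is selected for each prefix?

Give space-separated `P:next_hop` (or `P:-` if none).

Op 1: best P0=- P1=NH1
Op 2: best P0=- P1=NH1
Op 3: best P0=- P1=NH1
Op 4: best P0=- P1=NH1
Op 5: best P0=NH1 P1=NH1
Op 6: best P0=NH1 P1=NH1
Op 7: best P0=NH1 P1=NH1
Op 8: best P0=NH1 P1=NH1
Op 9: best P0=NH1 P1=NH1
Op 10: best P0=NH1 P1=NH1
Op 11: best P0=NH1 P1=NH1

Answer: P0:NH1 P1:NH1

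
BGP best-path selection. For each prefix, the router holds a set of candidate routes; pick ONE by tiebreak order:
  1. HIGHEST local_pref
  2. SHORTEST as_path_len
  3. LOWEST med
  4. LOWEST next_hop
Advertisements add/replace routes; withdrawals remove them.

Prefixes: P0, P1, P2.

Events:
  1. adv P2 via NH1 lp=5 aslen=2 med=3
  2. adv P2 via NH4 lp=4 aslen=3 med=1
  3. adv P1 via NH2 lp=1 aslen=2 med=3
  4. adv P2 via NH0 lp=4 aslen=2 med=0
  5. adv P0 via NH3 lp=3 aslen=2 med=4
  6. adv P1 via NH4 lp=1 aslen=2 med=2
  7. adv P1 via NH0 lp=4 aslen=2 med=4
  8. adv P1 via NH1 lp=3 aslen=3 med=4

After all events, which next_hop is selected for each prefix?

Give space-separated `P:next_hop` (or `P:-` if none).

Answer: P0:NH3 P1:NH0 P2:NH1

Derivation:
Op 1: best P0=- P1=- P2=NH1
Op 2: best P0=- P1=- P2=NH1
Op 3: best P0=- P1=NH2 P2=NH1
Op 4: best P0=- P1=NH2 P2=NH1
Op 5: best P0=NH3 P1=NH2 P2=NH1
Op 6: best P0=NH3 P1=NH4 P2=NH1
Op 7: best P0=NH3 P1=NH0 P2=NH1
Op 8: best P0=NH3 P1=NH0 P2=NH1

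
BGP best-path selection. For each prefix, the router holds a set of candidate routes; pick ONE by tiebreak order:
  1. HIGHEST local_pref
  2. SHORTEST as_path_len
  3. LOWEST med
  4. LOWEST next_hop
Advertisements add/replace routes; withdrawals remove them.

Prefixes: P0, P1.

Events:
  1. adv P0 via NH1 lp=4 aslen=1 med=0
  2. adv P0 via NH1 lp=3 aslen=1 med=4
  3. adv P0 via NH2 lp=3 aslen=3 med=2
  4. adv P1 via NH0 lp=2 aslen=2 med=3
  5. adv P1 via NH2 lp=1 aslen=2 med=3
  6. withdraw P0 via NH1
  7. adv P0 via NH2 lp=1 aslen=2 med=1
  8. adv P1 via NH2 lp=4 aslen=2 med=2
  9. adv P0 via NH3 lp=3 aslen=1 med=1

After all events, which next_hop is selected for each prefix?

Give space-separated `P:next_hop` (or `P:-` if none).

Op 1: best P0=NH1 P1=-
Op 2: best P0=NH1 P1=-
Op 3: best P0=NH1 P1=-
Op 4: best P0=NH1 P1=NH0
Op 5: best P0=NH1 P1=NH0
Op 6: best P0=NH2 P1=NH0
Op 7: best P0=NH2 P1=NH0
Op 8: best P0=NH2 P1=NH2
Op 9: best P0=NH3 P1=NH2

Answer: P0:NH3 P1:NH2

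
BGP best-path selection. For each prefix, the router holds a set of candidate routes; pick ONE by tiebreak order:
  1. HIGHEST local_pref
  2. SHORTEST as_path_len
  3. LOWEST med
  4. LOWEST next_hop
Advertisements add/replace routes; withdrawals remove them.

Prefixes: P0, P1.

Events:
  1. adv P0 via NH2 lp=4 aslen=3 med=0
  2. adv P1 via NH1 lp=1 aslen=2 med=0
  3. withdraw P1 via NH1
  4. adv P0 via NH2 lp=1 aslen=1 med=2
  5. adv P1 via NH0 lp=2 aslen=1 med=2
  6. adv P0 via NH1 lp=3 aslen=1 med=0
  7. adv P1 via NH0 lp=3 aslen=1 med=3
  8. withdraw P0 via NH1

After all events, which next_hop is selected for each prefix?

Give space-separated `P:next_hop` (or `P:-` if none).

Op 1: best P0=NH2 P1=-
Op 2: best P0=NH2 P1=NH1
Op 3: best P0=NH2 P1=-
Op 4: best P0=NH2 P1=-
Op 5: best P0=NH2 P1=NH0
Op 6: best P0=NH1 P1=NH0
Op 7: best P0=NH1 P1=NH0
Op 8: best P0=NH2 P1=NH0

Answer: P0:NH2 P1:NH0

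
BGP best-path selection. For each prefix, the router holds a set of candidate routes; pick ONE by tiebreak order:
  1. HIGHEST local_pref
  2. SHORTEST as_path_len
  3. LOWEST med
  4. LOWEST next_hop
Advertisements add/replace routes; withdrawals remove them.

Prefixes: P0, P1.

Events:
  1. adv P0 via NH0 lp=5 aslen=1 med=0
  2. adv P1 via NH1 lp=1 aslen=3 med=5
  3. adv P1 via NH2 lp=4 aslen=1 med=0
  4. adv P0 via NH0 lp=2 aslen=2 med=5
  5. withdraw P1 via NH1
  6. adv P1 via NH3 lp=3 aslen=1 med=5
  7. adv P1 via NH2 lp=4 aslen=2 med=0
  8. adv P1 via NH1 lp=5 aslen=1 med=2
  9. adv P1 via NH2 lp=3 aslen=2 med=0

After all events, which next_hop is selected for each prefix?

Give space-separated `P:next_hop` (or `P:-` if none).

Op 1: best P0=NH0 P1=-
Op 2: best P0=NH0 P1=NH1
Op 3: best P0=NH0 P1=NH2
Op 4: best P0=NH0 P1=NH2
Op 5: best P0=NH0 P1=NH2
Op 6: best P0=NH0 P1=NH2
Op 7: best P0=NH0 P1=NH2
Op 8: best P0=NH0 P1=NH1
Op 9: best P0=NH0 P1=NH1

Answer: P0:NH0 P1:NH1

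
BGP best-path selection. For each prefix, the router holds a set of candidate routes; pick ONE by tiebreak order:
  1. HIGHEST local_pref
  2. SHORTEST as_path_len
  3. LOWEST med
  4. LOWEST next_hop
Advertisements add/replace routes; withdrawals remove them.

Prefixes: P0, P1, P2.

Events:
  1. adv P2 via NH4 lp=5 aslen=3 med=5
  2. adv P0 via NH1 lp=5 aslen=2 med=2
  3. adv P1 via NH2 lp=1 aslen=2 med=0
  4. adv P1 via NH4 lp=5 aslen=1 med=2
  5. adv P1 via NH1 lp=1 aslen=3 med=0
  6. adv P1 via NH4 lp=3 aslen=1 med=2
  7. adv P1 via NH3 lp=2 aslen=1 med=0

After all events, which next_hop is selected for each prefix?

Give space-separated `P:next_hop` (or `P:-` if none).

Answer: P0:NH1 P1:NH4 P2:NH4

Derivation:
Op 1: best P0=- P1=- P2=NH4
Op 2: best P0=NH1 P1=- P2=NH4
Op 3: best P0=NH1 P1=NH2 P2=NH4
Op 4: best P0=NH1 P1=NH4 P2=NH4
Op 5: best P0=NH1 P1=NH4 P2=NH4
Op 6: best P0=NH1 P1=NH4 P2=NH4
Op 7: best P0=NH1 P1=NH4 P2=NH4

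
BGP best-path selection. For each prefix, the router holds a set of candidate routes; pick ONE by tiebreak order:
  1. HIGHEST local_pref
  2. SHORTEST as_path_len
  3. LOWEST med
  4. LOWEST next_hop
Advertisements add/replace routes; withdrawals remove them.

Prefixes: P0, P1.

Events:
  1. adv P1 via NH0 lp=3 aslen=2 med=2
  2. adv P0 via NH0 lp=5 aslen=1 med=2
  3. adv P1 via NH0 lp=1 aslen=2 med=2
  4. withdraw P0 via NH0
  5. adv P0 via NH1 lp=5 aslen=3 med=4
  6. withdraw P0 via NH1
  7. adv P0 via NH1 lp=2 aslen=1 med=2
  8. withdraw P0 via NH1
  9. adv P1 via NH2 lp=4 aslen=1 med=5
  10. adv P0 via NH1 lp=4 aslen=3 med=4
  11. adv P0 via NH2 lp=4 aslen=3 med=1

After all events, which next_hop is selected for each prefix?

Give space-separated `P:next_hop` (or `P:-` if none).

Answer: P0:NH2 P1:NH2

Derivation:
Op 1: best P0=- P1=NH0
Op 2: best P0=NH0 P1=NH0
Op 3: best P0=NH0 P1=NH0
Op 4: best P0=- P1=NH0
Op 5: best P0=NH1 P1=NH0
Op 6: best P0=- P1=NH0
Op 7: best P0=NH1 P1=NH0
Op 8: best P0=- P1=NH0
Op 9: best P0=- P1=NH2
Op 10: best P0=NH1 P1=NH2
Op 11: best P0=NH2 P1=NH2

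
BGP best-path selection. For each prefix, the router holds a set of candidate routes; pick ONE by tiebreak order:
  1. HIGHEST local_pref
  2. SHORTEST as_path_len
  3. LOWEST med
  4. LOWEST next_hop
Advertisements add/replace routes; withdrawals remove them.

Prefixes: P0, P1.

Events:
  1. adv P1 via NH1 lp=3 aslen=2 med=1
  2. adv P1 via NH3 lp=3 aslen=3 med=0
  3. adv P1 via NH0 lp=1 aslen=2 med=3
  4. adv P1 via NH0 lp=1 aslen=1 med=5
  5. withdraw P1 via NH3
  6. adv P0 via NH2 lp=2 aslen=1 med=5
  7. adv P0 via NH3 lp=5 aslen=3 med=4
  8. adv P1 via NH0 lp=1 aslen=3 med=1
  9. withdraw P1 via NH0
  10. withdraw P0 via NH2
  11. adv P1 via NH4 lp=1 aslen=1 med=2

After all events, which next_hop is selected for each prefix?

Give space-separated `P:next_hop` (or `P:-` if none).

Op 1: best P0=- P1=NH1
Op 2: best P0=- P1=NH1
Op 3: best P0=- P1=NH1
Op 4: best P0=- P1=NH1
Op 5: best P0=- P1=NH1
Op 6: best P0=NH2 P1=NH1
Op 7: best P0=NH3 P1=NH1
Op 8: best P0=NH3 P1=NH1
Op 9: best P0=NH3 P1=NH1
Op 10: best P0=NH3 P1=NH1
Op 11: best P0=NH3 P1=NH1

Answer: P0:NH3 P1:NH1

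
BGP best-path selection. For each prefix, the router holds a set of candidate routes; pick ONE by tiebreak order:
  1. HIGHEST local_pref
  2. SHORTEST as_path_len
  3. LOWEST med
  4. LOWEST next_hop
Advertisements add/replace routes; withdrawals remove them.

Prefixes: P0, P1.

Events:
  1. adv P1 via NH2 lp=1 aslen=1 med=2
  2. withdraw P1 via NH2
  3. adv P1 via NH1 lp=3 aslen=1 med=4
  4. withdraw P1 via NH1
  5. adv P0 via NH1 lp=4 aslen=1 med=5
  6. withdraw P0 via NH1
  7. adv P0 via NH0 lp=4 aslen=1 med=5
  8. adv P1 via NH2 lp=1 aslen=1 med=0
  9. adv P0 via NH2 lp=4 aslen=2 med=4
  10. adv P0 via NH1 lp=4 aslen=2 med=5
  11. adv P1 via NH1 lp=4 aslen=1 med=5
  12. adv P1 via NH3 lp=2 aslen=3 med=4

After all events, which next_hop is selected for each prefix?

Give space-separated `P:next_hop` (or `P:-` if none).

Op 1: best P0=- P1=NH2
Op 2: best P0=- P1=-
Op 3: best P0=- P1=NH1
Op 4: best P0=- P1=-
Op 5: best P0=NH1 P1=-
Op 6: best P0=- P1=-
Op 7: best P0=NH0 P1=-
Op 8: best P0=NH0 P1=NH2
Op 9: best P0=NH0 P1=NH2
Op 10: best P0=NH0 P1=NH2
Op 11: best P0=NH0 P1=NH1
Op 12: best P0=NH0 P1=NH1

Answer: P0:NH0 P1:NH1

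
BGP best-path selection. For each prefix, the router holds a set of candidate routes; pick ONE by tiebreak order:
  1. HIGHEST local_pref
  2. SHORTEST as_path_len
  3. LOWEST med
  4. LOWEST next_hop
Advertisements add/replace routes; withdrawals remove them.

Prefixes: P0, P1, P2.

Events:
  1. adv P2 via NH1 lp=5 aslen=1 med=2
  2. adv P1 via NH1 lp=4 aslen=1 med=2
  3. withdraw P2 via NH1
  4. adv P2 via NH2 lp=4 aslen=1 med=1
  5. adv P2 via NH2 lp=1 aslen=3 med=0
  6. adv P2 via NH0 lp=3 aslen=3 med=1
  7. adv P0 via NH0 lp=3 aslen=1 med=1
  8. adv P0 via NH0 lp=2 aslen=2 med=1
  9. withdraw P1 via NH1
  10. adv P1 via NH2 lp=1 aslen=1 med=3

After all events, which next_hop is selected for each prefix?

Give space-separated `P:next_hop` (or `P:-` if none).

Op 1: best P0=- P1=- P2=NH1
Op 2: best P0=- P1=NH1 P2=NH1
Op 3: best P0=- P1=NH1 P2=-
Op 4: best P0=- P1=NH1 P2=NH2
Op 5: best P0=- P1=NH1 P2=NH2
Op 6: best P0=- P1=NH1 P2=NH0
Op 7: best P0=NH0 P1=NH1 P2=NH0
Op 8: best P0=NH0 P1=NH1 P2=NH0
Op 9: best P0=NH0 P1=- P2=NH0
Op 10: best P0=NH0 P1=NH2 P2=NH0

Answer: P0:NH0 P1:NH2 P2:NH0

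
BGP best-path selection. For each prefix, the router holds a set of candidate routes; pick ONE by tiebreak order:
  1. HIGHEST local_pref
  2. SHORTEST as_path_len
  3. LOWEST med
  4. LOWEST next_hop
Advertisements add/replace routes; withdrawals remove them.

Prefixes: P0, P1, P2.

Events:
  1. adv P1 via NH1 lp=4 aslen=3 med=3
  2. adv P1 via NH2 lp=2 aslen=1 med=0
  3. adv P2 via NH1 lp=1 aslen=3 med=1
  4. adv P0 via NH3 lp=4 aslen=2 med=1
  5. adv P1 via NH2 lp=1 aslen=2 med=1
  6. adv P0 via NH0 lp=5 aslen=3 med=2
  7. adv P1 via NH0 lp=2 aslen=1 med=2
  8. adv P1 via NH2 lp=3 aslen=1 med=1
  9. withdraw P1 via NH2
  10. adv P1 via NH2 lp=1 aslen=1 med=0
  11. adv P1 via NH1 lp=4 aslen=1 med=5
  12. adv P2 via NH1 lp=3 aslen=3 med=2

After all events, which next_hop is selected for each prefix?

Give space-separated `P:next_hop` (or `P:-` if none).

Answer: P0:NH0 P1:NH1 P2:NH1

Derivation:
Op 1: best P0=- P1=NH1 P2=-
Op 2: best P0=- P1=NH1 P2=-
Op 3: best P0=- P1=NH1 P2=NH1
Op 4: best P0=NH3 P1=NH1 P2=NH1
Op 5: best P0=NH3 P1=NH1 P2=NH1
Op 6: best P0=NH0 P1=NH1 P2=NH1
Op 7: best P0=NH0 P1=NH1 P2=NH1
Op 8: best P0=NH0 P1=NH1 P2=NH1
Op 9: best P0=NH0 P1=NH1 P2=NH1
Op 10: best P0=NH0 P1=NH1 P2=NH1
Op 11: best P0=NH0 P1=NH1 P2=NH1
Op 12: best P0=NH0 P1=NH1 P2=NH1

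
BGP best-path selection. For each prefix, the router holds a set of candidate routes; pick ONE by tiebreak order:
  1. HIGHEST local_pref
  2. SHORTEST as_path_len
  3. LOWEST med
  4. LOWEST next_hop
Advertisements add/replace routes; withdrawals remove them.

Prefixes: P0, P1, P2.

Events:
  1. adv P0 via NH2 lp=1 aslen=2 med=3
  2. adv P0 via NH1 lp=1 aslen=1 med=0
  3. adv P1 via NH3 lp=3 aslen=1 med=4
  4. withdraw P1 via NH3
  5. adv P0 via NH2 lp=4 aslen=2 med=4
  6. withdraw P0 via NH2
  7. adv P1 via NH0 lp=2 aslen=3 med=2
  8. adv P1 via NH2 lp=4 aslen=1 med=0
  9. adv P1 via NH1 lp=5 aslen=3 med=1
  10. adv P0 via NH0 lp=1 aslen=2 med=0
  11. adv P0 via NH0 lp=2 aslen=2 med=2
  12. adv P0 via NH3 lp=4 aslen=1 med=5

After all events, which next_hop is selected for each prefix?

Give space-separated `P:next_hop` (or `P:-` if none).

Answer: P0:NH3 P1:NH1 P2:-

Derivation:
Op 1: best P0=NH2 P1=- P2=-
Op 2: best P0=NH1 P1=- P2=-
Op 3: best P0=NH1 P1=NH3 P2=-
Op 4: best P0=NH1 P1=- P2=-
Op 5: best P0=NH2 P1=- P2=-
Op 6: best P0=NH1 P1=- P2=-
Op 7: best P0=NH1 P1=NH0 P2=-
Op 8: best P0=NH1 P1=NH2 P2=-
Op 9: best P0=NH1 P1=NH1 P2=-
Op 10: best P0=NH1 P1=NH1 P2=-
Op 11: best P0=NH0 P1=NH1 P2=-
Op 12: best P0=NH3 P1=NH1 P2=-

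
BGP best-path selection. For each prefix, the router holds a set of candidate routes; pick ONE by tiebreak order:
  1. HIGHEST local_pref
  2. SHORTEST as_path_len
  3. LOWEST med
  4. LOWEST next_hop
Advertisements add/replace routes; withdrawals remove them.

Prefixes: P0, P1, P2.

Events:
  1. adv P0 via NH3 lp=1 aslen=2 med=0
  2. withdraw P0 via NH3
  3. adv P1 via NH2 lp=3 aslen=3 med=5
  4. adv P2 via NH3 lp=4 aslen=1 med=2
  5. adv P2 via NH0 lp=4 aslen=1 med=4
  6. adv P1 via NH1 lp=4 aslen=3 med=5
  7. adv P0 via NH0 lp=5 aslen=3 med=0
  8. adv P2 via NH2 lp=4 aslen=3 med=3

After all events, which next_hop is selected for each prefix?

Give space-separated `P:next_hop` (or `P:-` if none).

Answer: P0:NH0 P1:NH1 P2:NH3

Derivation:
Op 1: best P0=NH3 P1=- P2=-
Op 2: best P0=- P1=- P2=-
Op 3: best P0=- P1=NH2 P2=-
Op 4: best P0=- P1=NH2 P2=NH3
Op 5: best P0=- P1=NH2 P2=NH3
Op 6: best P0=- P1=NH1 P2=NH3
Op 7: best P0=NH0 P1=NH1 P2=NH3
Op 8: best P0=NH0 P1=NH1 P2=NH3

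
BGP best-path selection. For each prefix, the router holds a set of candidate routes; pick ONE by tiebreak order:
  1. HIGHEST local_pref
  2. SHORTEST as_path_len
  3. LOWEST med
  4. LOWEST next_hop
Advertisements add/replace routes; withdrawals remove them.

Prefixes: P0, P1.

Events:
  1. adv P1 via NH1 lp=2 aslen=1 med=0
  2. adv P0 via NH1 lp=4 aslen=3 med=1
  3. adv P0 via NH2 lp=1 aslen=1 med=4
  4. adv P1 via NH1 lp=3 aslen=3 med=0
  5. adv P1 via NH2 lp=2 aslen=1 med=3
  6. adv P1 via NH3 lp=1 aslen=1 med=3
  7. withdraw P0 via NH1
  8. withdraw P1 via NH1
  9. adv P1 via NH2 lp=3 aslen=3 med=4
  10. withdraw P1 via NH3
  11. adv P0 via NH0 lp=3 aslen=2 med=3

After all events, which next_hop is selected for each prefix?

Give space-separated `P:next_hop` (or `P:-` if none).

Op 1: best P0=- P1=NH1
Op 2: best P0=NH1 P1=NH1
Op 3: best P0=NH1 P1=NH1
Op 4: best P0=NH1 P1=NH1
Op 5: best P0=NH1 P1=NH1
Op 6: best P0=NH1 P1=NH1
Op 7: best P0=NH2 P1=NH1
Op 8: best P0=NH2 P1=NH2
Op 9: best P0=NH2 P1=NH2
Op 10: best P0=NH2 P1=NH2
Op 11: best P0=NH0 P1=NH2

Answer: P0:NH0 P1:NH2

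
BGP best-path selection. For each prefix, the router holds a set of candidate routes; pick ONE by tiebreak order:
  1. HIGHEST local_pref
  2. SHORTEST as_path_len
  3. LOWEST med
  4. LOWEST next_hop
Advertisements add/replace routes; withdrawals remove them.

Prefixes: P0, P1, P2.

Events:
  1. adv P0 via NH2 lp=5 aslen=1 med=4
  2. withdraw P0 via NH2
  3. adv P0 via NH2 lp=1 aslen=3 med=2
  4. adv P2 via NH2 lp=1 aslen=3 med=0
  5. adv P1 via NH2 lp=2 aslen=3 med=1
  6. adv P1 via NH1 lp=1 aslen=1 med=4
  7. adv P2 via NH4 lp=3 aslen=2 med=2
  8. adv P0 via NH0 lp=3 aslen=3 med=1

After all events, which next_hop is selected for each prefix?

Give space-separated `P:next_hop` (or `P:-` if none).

Op 1: best P0=NH2 P1=- P2=-
Op 2: best P0=- P1=- P2=-
Op 3: best P0=NH2 P1=- P2=-
Op 4: best P0=NH2 P1=- P2=NH2
Op 5: best P0=NH2 P1=NH2 P2=NH2
Op 6: best P0=NH2 P1=NH2 P2=NH2
Op 7: best P0=NH2 P1=NH2 P2=NH4
Op 8: best P0=NH0 P1=NH2 P2=NH4

Answer: P0:NH0 P1:NH2 P2:NH4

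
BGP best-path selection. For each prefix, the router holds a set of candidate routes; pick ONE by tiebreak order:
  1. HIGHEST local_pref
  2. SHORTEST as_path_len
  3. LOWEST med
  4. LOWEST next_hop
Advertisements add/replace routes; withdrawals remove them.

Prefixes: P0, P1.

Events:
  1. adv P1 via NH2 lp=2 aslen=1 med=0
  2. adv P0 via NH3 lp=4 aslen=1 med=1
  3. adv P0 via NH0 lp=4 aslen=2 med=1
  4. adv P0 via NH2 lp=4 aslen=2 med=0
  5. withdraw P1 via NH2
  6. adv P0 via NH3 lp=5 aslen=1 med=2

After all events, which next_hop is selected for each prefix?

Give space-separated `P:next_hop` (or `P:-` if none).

Op 1: best P0=- P1=NH2
Op 2: best P0=NH3 P1=NH2
Op 3: best P0=NH3 P1=NH2
Op 4: best P0=NH3 P1=NH2
Op 5: best P0=NH3 P1=-
Op 6: best P0=NH3 P1=-

Answer: P0:NH3 P1:-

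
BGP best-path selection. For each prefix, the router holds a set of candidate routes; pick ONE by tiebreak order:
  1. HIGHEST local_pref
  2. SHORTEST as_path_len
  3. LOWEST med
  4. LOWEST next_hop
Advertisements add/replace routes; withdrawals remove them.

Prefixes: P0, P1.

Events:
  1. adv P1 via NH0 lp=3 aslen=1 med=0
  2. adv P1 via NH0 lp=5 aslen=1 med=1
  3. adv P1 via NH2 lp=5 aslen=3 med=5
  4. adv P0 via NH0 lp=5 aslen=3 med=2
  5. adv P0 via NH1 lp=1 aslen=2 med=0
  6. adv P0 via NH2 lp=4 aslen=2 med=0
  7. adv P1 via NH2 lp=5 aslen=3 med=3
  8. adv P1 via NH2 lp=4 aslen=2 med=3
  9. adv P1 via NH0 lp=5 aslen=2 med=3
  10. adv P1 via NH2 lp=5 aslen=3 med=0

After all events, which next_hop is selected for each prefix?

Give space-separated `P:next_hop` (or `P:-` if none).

Op 1: best P0=- P1=NH0
Op 2: best P0=- P1=NH0
Op 3: best P0=- P1=NH0
Op 4: best P0=NH0 P1=NH0
Op 5: best P0=NH0 P1=NH0
Op 6: best P0=NH0 P1=NH0
Op 7: best P0=NH0 P1=NH0
Op 8: best P0=NH0 P1=NH0
Op 9: best P0=NH0 P1=NH0
Op 10: best P0=NH0 P1=NH0

Answer: P0:NH0 P1:NH0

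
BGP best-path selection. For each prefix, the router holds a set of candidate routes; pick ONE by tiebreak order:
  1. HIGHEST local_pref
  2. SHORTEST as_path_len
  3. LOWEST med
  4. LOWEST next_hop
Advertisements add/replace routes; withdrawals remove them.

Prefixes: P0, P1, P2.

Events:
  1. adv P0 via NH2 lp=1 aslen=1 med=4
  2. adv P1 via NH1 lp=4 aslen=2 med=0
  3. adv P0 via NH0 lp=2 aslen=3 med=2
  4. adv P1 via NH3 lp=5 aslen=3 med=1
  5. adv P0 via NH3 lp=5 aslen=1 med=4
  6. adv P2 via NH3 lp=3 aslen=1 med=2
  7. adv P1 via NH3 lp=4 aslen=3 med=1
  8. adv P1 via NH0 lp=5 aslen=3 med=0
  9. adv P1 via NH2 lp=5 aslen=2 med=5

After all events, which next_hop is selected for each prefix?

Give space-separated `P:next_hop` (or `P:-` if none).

Op 1: best P0=NH2 P1=- P2=-
Op 2: best P0=NH2 P1=NH1 P2=-
Op 3: best P0=NH0 P1=NH1 P2=-
Op 4: best P0=NH0 P1=NH3 P2=-
Op 5: best P0=NH3 P1=NH3 P2=-
Op 6: best P0=NH3 P1=NH3 P2=NH3
Op 7: best P0=NH3 P1=NH1 P2=NH3
Op 8: best P0=NH3 P1=NH0 P2=NH3
Op 9: best P0=NH3 P1=NH2 P2=NH3

Answer: P0:NH3 P1:NH2 P2:NH3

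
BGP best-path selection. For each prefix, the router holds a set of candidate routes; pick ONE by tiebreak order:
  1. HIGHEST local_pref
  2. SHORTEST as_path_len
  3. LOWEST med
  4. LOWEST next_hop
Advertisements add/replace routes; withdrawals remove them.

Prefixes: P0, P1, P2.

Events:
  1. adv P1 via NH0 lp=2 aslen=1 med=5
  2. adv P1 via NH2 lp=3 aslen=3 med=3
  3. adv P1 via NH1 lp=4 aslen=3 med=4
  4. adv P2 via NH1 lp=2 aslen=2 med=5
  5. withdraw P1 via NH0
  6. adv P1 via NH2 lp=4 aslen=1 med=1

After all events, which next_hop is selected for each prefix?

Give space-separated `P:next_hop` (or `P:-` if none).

Op 1: best P0=- P1=NH0 P2=-
Op 2: best P0=- P1=NH2 P2=-
Op 3: best P0=- P1=NH1 P2=-
Op 4: best P0=- P1=NH1 P2=NH1
Op 5: best P0=- P1=NH1 P2=NH1
Op 6: best P0=- P1=NH2 P2=NH1

Answer: P0:- P1:NH2 P2:NH1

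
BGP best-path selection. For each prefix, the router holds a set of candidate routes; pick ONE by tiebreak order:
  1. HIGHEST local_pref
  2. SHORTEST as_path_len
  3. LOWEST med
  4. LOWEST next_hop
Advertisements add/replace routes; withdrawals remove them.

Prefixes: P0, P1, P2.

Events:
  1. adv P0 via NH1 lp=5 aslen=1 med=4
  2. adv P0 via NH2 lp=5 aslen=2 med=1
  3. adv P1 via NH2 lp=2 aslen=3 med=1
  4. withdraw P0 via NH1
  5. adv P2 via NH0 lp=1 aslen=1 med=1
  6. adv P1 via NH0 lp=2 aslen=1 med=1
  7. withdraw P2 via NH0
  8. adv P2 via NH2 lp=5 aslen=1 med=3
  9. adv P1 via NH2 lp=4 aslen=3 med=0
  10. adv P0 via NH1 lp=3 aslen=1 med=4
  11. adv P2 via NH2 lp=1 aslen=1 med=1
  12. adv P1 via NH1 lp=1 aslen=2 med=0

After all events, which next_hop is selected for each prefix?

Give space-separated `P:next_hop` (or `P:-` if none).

Answer: P0:NH2 P1:NH2 P2:NH2

Derivation:
Op 1: best P0=NH1 P1=- P2=-
Op 2: best P0=NH1 P1=- P2=-
Op 3: best P0=NH1 P1=NH2 P2=-
Op 4: best P0=NH2 P1=NH2 P2=-
Op 5: best P0=NH2 P1=NH2 P2=NH0
Op 6: best P0=NH2 P1=NH0 P2=NH0
Op 7: best P0=NH2 P1=NH0 P2=-
Op 8: best P0=NH2 P1=NH0 P2=NH2
Op 9: best P0=NH2 P1=NH2 P2=NH2
Op 10: best P0=NH2 P1=NH2 P2=NH2
Op 11: best P0=NH2 P1=NH2 P2=NH2
Op 12: best P0=NH2 P1=NH2 P2=NH2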